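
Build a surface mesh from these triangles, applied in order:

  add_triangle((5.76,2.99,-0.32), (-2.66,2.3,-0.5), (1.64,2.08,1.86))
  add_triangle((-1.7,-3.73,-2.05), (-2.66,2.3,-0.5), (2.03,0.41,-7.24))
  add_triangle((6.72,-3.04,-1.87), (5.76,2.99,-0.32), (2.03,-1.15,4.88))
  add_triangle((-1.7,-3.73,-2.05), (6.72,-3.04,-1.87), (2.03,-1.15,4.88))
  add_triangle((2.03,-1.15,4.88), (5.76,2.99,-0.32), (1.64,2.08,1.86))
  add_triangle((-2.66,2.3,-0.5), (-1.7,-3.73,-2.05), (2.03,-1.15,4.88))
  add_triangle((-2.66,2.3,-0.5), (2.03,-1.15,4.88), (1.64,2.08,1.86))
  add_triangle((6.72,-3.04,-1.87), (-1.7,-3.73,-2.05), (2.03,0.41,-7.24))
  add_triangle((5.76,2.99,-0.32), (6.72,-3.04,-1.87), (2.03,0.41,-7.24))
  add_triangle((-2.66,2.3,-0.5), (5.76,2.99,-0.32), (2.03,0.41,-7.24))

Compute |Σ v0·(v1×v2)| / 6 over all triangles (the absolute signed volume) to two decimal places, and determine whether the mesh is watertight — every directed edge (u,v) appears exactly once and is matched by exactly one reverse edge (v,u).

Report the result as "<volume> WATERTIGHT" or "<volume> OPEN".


Per-triangle v0·(v1×v2)/6:
  t1: +7.6585
  t2: +19.2311
  t3: +34.4571
  t4: +28.0911
  t5: +10.0170
  t6: +9.9059
  t7: +6.5598
  t8: +37.3891
  t9: +43.7428
  t10: +25.5849
Σ = +222.6371 → |volume| = 222.64

Directed edges: 30 total, each appears once with its reverse present → watertight.

222.64 WATERTIGHT


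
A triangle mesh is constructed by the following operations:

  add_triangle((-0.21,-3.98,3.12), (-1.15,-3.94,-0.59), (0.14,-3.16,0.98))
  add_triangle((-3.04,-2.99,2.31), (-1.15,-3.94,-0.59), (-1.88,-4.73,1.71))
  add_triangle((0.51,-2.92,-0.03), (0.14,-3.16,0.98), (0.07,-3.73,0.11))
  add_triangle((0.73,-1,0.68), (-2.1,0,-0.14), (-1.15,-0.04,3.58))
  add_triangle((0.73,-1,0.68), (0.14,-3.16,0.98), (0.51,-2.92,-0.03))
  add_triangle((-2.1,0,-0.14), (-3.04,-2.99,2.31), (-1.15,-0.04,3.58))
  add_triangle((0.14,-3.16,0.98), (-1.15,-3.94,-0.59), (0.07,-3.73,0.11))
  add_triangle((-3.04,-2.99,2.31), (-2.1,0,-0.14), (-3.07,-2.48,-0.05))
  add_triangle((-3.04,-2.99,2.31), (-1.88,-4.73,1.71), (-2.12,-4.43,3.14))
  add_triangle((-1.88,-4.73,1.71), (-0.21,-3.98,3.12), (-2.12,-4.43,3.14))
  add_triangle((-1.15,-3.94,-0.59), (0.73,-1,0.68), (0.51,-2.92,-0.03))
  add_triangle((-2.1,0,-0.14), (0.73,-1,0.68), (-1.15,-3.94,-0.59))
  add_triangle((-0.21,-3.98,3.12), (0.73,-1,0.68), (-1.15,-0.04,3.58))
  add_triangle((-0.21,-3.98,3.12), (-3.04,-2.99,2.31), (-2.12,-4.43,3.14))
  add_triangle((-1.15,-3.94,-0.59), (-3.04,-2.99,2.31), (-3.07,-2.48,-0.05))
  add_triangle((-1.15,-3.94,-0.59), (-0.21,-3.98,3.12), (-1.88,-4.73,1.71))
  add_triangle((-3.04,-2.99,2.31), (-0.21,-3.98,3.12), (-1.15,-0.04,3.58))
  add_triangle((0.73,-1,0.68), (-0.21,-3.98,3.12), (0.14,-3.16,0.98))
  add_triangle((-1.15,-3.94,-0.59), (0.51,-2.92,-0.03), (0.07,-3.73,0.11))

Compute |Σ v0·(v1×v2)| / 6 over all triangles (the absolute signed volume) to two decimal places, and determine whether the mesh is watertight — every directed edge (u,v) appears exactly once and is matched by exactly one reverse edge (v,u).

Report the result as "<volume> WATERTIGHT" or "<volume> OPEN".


29.32 OPEN

Per-triangle v0·(v1×v2)/6:
  t1: +1.6841
  t2: +2.5373
  t3: +0.2568
  t4: -1.2710
  t5: +0.4120
  t6: +3.7915
  t7: +0.6393
  t8: +2.0191
  t9: +1.8976
  t10: +2.1400
  t11: -0.4690
  t12: -1.0503
  t13: +1.7634
  t14: +0.5938
  t15: +3.7913
  t16: +2.7299
  t17: +6.8104
  t18: +0.7562
  t19: +0.2882
Σ = +29.3208 → |volume| = 29.32

Directed edges: 57 total; 3 unmatched, e.g. (-2.1,0,-0.14)→(-3.07,-2.48,-0.05) → open.


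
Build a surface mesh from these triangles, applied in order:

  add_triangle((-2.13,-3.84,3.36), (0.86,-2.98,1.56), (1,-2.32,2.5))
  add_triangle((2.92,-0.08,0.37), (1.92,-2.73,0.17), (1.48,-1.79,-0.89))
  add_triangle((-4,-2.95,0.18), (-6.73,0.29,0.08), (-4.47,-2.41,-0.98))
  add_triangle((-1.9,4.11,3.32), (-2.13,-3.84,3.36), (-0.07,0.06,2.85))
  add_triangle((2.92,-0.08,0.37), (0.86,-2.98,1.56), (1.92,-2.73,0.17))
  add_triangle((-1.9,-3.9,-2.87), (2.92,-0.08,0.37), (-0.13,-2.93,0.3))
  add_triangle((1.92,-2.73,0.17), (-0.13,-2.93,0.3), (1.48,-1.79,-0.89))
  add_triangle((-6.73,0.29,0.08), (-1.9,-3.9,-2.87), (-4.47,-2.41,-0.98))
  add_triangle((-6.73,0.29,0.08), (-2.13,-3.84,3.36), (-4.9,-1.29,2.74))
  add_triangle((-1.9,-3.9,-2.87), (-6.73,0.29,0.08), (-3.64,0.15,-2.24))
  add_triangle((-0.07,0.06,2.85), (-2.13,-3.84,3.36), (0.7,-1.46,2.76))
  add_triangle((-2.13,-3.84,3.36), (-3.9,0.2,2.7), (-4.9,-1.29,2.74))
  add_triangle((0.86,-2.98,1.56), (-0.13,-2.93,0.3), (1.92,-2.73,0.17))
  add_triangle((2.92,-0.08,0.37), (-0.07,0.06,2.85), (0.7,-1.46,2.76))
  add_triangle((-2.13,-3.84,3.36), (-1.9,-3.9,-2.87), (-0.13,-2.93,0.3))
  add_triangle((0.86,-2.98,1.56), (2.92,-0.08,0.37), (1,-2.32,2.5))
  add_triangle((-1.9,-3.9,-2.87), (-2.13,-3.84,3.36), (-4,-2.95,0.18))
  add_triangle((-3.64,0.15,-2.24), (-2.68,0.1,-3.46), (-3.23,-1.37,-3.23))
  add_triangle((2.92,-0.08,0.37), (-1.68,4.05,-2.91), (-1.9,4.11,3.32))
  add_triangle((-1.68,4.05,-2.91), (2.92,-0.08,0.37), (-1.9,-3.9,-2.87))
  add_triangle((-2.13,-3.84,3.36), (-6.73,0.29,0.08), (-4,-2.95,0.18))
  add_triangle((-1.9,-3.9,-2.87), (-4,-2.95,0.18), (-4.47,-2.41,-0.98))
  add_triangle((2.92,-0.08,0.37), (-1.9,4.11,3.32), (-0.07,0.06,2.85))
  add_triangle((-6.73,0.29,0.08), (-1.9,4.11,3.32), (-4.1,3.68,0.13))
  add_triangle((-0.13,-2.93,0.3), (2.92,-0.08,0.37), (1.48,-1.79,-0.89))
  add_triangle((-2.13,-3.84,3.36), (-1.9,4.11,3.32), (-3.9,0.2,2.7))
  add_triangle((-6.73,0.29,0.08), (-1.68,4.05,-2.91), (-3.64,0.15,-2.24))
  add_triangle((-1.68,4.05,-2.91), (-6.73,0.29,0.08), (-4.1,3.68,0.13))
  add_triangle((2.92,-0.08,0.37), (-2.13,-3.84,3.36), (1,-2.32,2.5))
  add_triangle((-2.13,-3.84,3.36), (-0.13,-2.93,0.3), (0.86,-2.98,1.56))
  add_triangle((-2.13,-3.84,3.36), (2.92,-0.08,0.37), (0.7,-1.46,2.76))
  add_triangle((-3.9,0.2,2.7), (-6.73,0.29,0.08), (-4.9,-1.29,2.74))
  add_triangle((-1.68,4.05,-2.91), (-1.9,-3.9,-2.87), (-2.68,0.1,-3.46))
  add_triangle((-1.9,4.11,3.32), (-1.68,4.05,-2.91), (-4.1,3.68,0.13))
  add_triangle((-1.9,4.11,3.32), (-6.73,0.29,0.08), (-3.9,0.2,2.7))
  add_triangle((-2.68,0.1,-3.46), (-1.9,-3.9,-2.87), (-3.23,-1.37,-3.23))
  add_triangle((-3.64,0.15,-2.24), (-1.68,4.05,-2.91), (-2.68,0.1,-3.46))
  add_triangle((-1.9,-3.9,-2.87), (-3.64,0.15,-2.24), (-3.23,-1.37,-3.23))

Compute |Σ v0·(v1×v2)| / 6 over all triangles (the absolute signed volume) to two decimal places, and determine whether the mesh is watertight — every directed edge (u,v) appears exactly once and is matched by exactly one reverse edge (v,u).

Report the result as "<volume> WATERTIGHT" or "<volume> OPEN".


198.71 WATERTIGHT

Per-triangle v0·(v1×v2)/6:
  t1: +2.2890
  t2: +1.3416
  t3: +4.0050
  t4: +7.3072
  t5: +1.9961
  t6: +4.3624
  t7: +0.9864
  t8: +3.8299
  t9: +6.2121
  t10: +10.1756
  t11: +2.9027
  t12: +3.5633
  t13: +1.3039
  t14: +2.0801
  t15: +5.6306
  t16: +1.7957
  t17: +9.9085
  t18: +1.6433
  t19: +12.2649
  t20: +10.3108
  t21: +11.0948
  t22: +3.7145
  t23: +5.5452
  t24: +12.5902
  t25: -1.8078
  t26: +10.0632
  t27: +10.2094
  t28: +11.8761
  t29: -0.4526
  t30: +2.6384
  t31: +2.5227
  t32: +4.5643
  t33: +2.0571
  t34: +10.5317
  t35: +11.8716
  t36: +1.9450
  t37: +4.3849
  t38: +1.4474
Σ = +198.7052 → |volume| = 198.71

Directed edges: 114 total, each appears once with its reverse present → watertight.


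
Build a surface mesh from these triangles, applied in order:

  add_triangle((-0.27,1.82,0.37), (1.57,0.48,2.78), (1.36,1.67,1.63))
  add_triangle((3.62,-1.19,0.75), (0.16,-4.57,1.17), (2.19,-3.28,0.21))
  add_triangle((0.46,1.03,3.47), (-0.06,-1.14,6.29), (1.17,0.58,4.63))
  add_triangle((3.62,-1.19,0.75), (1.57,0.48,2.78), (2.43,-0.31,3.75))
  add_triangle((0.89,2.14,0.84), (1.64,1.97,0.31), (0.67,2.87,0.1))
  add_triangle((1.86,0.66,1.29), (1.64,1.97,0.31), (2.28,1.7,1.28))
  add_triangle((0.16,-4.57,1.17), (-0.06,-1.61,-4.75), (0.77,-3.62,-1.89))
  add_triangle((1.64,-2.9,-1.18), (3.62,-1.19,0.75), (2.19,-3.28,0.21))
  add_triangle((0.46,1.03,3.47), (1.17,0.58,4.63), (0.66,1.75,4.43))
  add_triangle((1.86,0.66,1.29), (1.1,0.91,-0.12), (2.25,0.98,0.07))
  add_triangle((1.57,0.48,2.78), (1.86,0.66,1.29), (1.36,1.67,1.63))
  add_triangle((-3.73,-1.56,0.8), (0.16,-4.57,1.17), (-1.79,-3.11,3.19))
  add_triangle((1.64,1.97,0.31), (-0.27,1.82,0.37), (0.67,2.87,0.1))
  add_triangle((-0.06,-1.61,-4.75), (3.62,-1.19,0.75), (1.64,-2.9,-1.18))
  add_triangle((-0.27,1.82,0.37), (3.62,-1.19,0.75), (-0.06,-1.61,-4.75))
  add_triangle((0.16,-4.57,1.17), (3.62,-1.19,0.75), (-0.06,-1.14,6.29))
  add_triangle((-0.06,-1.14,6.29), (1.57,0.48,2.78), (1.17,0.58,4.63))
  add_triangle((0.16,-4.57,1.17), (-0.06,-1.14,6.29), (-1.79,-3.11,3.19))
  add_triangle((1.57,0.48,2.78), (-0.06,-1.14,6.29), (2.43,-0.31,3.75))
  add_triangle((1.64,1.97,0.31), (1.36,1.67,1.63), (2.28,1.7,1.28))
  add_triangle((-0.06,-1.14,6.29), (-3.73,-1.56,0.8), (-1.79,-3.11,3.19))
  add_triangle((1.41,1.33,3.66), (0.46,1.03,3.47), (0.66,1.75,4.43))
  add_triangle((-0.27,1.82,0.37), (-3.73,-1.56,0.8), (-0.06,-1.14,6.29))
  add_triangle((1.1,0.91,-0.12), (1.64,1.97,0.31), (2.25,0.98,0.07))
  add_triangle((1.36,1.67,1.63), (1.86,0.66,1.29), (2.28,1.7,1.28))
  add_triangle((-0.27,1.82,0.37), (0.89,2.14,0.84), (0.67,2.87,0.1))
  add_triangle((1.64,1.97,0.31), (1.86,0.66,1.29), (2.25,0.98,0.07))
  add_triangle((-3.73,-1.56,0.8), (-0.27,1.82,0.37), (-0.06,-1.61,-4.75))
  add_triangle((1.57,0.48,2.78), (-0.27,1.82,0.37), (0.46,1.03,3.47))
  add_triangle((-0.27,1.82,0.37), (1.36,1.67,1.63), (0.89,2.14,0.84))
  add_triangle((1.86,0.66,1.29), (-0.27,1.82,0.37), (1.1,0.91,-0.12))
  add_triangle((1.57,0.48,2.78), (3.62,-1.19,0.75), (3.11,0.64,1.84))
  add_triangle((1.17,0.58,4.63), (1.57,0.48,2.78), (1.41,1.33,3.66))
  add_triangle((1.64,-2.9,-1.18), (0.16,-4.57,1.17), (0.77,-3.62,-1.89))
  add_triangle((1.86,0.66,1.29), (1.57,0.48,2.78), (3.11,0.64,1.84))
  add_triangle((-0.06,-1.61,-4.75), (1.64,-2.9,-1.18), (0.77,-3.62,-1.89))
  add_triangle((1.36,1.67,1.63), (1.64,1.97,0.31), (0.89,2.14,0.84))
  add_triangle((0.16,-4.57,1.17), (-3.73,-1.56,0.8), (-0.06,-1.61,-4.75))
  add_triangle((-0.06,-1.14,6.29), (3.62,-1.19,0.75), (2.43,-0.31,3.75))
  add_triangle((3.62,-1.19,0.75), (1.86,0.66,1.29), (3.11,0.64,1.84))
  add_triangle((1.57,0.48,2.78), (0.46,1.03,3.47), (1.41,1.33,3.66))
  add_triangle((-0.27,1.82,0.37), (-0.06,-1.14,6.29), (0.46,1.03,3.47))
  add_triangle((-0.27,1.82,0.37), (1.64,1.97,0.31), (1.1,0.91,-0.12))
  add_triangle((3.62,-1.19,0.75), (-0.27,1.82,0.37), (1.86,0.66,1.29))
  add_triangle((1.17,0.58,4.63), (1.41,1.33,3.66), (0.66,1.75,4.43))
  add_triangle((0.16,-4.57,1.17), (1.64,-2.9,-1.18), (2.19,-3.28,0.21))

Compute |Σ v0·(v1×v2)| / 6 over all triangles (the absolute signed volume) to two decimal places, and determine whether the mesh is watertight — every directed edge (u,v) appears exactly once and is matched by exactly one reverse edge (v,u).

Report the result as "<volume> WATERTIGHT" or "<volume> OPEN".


Per-triangle v0·(v1×v2)/6:
  t1: +0.6657
  t2: +2.4202
  t3: +1.3779
  t4: +1.2272
  t5: +0.3870
  t6: +0.0989
  t7: +2.7789
  t8: +2.0003
  t9: +0.1734
  t10: -0.1904
  t11: +0.6389
  t12: +6.3210
  t13: -0.2533
  t14: +5.2538
  t15: +4.5297
  t16: +16.3818
  t17: +1.1229
  t18: +8.4930
  t19: +1.9245
  t20: +0.3983
  t21: +7.2698
  t22: -0.2224
  t23: +7.7591
  t24: +0.1145
  t25: +0.3006
  t26: +0.3117
  t27: +0.5948
  t28: +5.4157
  t29: +1.1246
  t30: +0.2752
  t31: -0.6141
  t32: +1.7434
  t33: +0.5341
  t34: +2.3588
  t35: +0.2506
  t36: +2.3322
  t37: +0.3952
  t38: +14.9161
  t39: +4.1303
  t40: +0.0099
  t41: -0.3539
  t42: +1.4389
  t43: +0.1449
  t44: +0.6182
  t45: +0.7564
  t46: +2.3007
Σ = +109.6547 → |volume| = 109.65

Directed edges: 138 total, each appears once with its reverse present → watertight.

109.65 WATERTIGHT


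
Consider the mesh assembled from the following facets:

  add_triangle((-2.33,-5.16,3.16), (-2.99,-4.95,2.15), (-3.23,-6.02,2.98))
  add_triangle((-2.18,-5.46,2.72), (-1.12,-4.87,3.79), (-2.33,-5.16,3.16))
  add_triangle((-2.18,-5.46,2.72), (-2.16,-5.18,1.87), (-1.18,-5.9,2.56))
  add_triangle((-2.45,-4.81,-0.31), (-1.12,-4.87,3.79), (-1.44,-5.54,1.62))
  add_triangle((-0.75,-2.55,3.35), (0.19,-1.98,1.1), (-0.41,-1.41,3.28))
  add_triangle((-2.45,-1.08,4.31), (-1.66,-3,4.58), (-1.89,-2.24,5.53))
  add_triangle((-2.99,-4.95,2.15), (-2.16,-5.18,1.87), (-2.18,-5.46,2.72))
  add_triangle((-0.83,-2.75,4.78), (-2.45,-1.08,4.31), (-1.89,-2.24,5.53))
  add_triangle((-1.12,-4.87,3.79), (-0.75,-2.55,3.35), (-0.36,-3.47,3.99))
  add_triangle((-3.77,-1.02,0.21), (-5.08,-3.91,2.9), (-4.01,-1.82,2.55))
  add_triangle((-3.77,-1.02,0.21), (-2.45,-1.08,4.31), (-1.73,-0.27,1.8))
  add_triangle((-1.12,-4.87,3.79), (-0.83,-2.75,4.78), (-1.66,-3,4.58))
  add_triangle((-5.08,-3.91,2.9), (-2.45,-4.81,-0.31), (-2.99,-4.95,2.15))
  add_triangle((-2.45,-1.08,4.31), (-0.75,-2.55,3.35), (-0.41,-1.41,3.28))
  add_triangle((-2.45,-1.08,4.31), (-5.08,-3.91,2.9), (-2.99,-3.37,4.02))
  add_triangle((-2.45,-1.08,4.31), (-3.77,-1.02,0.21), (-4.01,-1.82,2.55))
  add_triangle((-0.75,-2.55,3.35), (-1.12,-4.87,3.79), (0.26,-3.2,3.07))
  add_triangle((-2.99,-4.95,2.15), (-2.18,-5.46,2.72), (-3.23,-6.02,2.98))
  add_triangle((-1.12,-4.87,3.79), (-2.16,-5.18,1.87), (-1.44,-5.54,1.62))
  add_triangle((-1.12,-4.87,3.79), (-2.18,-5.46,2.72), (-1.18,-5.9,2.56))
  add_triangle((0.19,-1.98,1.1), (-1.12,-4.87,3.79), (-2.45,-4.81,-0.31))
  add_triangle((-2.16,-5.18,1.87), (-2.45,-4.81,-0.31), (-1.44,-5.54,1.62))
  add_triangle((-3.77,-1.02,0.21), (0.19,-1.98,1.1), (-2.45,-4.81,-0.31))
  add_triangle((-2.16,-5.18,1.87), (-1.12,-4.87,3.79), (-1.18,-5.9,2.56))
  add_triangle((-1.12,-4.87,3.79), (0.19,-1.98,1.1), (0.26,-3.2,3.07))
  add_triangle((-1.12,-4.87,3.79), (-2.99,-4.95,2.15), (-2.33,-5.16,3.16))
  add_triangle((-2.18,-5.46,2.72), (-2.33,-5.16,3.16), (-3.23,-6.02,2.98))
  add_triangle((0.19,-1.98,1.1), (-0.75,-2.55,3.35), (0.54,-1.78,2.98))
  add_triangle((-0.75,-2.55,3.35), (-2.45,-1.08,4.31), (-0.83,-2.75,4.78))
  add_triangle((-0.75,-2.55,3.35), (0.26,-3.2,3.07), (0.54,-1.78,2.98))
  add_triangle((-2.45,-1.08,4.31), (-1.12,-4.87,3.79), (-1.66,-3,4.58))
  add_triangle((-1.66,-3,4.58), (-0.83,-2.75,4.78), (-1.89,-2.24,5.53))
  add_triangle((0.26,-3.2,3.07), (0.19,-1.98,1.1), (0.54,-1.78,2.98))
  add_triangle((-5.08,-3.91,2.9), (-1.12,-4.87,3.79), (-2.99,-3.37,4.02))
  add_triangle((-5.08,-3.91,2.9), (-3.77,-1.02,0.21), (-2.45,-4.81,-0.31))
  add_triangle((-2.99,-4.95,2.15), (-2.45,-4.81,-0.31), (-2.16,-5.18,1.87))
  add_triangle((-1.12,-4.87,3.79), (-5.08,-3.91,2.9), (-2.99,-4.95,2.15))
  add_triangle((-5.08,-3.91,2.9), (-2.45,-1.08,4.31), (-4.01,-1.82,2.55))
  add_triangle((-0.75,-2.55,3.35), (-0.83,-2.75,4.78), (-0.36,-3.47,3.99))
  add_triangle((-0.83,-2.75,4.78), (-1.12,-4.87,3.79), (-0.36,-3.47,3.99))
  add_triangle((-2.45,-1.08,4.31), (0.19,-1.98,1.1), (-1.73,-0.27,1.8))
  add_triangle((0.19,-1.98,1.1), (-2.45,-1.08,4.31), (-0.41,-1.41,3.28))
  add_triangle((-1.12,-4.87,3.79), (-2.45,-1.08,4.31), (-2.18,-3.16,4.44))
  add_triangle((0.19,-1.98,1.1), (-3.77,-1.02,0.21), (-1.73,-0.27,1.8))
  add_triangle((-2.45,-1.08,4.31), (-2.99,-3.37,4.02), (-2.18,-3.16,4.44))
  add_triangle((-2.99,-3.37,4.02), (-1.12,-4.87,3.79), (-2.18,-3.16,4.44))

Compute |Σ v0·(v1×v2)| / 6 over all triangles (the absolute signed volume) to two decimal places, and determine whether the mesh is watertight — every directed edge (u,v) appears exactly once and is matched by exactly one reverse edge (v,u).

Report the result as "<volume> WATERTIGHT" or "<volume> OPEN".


Per-triangle v0·(v1×v2)/6:
  t1: +0.0709
  t2: +0.7771
  t3: +0.7918
  t4: -2.3897
  t5: +0.4716
  t6: +1.0889
  t7: +0.6290
  t8: -0.2396
  t9: -0.6567
  t10: +2.4980
  t11: +0.9659
  t12: +1.7185
  t13: +4.9287
  t14: +1.2996
  t15: +4.2121
  t16: +1.3178
  t17: +1.1808
  t18: +0.2201
  t19: +1.8251
  t20: +1.7437
  t21: +2.6041
  t22: +1.6830
  t23: -3.4638
  t24: -1.9076
  t25: +0.6600
  t26: -0.2937
  t27: +0.4479
  t28: -0.8891
  t29: -1.0318
  t30: +0.8401
  t31: +1.2805
  t32: +0.9190
  t33: +0.1884
  t34: +4.9987
  t35: +7.5307
  t36: +1.7751
  t37: +5.5617
  t38: +2.9438
  t39: -0.3226
  t40: +1.1453
  t41: -0.7593
  t42: -1.4363
  t43: +0.5529
  t44: -2.3127
  t45: +1.6203
  t46: +1.9128
Σ = +46.7011 → |volume| = 46.70

Directed edges: 138 total, each appears once with its reverse present → watertight.

46.70 WATERTIGHT


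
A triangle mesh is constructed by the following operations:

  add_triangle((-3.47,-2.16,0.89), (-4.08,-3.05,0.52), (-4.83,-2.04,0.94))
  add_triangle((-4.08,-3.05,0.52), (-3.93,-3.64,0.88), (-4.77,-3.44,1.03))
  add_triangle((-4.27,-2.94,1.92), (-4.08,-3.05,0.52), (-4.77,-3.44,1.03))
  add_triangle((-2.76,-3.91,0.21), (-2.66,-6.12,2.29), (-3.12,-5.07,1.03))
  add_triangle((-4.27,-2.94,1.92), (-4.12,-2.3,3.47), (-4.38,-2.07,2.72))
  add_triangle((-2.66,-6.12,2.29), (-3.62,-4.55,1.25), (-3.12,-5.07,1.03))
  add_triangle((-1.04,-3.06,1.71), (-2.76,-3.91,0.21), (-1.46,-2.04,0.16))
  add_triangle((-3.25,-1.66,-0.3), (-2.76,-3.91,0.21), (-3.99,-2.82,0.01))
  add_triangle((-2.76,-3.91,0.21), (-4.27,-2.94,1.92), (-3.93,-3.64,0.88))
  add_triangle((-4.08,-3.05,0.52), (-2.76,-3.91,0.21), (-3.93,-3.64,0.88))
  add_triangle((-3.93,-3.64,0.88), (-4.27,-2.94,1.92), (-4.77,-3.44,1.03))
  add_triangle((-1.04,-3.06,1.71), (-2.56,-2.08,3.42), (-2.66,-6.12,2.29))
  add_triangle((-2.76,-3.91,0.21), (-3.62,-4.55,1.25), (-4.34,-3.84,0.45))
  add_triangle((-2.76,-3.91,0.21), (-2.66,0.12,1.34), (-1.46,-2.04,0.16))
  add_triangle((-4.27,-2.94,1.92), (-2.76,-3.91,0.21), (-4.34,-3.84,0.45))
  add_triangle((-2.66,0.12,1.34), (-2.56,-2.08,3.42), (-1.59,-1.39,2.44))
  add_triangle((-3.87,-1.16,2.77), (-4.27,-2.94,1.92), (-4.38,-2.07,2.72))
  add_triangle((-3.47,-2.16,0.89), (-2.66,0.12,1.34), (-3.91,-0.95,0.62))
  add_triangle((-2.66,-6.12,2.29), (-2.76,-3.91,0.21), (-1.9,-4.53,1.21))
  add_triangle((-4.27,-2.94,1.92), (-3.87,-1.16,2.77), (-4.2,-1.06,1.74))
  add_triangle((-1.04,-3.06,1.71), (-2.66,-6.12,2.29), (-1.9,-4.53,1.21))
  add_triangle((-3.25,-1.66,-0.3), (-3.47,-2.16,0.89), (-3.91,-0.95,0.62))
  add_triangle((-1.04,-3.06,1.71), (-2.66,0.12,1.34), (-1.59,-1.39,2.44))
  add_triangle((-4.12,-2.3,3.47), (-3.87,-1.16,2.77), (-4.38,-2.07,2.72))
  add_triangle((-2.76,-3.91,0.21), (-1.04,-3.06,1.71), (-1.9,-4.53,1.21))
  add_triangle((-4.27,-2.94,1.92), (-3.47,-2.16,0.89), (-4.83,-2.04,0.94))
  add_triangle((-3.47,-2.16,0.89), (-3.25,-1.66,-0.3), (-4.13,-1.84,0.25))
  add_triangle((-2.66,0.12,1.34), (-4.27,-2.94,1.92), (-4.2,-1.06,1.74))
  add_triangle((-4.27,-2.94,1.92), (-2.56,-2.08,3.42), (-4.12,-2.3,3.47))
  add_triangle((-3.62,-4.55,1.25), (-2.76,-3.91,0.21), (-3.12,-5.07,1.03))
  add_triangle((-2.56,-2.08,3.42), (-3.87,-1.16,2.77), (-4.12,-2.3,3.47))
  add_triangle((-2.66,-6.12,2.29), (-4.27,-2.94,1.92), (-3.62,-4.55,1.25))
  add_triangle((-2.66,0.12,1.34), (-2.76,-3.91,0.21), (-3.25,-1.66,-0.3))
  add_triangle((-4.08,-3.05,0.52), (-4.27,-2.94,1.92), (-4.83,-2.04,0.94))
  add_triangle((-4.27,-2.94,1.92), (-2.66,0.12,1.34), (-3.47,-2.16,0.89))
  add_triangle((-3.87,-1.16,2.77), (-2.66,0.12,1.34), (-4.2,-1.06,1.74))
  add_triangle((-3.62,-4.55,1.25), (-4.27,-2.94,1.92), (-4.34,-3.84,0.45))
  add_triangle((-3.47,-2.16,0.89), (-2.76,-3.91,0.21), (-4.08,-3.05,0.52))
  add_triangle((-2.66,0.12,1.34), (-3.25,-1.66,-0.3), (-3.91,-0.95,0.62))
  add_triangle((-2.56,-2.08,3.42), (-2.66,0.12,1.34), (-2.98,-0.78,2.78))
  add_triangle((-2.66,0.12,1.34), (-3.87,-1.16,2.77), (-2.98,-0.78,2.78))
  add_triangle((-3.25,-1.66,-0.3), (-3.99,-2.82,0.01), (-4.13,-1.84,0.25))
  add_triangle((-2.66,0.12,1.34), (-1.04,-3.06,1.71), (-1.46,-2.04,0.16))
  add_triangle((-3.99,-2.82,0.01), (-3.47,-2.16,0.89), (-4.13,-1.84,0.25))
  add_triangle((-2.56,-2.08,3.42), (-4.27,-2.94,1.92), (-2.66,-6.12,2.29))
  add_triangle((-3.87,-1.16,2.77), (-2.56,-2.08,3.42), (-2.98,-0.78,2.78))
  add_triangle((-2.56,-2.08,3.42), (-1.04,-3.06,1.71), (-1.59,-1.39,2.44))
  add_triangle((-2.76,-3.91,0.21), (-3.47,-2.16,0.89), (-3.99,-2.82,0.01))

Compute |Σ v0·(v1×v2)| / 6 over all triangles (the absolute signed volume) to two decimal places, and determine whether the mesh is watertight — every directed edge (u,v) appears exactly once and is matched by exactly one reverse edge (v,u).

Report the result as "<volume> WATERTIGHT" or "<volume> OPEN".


Per-triangle v0·(v1×v2)/6:
  t1: -0.3825
  t2: +0.2339
  t3: -0.0454
  t4: +0.2332
  t5: +0.8019
  t6: +1.0296
  t7: -0.0570
  t8: +0.3155
  t9: +0.5834
  t10: +0.5438
  t11: +0.6428
  t12: +1.7357
  t13: +1.0030
  t14: -0.0727
  t15: -1.5224
  t16: +0.2148
  t17: +0.1105
  t18: +0.9577
  t19: +0.6128
  t20: +1.5016
  t21: +0.1832
  t22: +0.8924
  t23: -1.4890
  t24: +0.5396
  t25: -0.6015
  t26: -0.4123
  t27: -0.3092
  t28: -0.3939
  t29: +1.2320
  t30: +0.5023
  t31: +0.6495
  t32: +2.7547
  t33: -2.5196
  t34: +1.4138
  t35: +0.9544
  t36: +0.6768
  t37: +1.9696
  t38: -0.5204
  t39: -0.1136
  t40: -0.3810
  t41: +0.4240
  t42: +0.3226
  t43: -1.9000
  t44: +0.5857
  t45: +6.6776
  t46: +0.6638
  t47: +0.2851
  t48: +1.1878
Σ = +21.7144 → |volume| = 21.71

Directed edges: 144 total, each appears once with its reverse present → watertight.

21.71 WATERTIGHT


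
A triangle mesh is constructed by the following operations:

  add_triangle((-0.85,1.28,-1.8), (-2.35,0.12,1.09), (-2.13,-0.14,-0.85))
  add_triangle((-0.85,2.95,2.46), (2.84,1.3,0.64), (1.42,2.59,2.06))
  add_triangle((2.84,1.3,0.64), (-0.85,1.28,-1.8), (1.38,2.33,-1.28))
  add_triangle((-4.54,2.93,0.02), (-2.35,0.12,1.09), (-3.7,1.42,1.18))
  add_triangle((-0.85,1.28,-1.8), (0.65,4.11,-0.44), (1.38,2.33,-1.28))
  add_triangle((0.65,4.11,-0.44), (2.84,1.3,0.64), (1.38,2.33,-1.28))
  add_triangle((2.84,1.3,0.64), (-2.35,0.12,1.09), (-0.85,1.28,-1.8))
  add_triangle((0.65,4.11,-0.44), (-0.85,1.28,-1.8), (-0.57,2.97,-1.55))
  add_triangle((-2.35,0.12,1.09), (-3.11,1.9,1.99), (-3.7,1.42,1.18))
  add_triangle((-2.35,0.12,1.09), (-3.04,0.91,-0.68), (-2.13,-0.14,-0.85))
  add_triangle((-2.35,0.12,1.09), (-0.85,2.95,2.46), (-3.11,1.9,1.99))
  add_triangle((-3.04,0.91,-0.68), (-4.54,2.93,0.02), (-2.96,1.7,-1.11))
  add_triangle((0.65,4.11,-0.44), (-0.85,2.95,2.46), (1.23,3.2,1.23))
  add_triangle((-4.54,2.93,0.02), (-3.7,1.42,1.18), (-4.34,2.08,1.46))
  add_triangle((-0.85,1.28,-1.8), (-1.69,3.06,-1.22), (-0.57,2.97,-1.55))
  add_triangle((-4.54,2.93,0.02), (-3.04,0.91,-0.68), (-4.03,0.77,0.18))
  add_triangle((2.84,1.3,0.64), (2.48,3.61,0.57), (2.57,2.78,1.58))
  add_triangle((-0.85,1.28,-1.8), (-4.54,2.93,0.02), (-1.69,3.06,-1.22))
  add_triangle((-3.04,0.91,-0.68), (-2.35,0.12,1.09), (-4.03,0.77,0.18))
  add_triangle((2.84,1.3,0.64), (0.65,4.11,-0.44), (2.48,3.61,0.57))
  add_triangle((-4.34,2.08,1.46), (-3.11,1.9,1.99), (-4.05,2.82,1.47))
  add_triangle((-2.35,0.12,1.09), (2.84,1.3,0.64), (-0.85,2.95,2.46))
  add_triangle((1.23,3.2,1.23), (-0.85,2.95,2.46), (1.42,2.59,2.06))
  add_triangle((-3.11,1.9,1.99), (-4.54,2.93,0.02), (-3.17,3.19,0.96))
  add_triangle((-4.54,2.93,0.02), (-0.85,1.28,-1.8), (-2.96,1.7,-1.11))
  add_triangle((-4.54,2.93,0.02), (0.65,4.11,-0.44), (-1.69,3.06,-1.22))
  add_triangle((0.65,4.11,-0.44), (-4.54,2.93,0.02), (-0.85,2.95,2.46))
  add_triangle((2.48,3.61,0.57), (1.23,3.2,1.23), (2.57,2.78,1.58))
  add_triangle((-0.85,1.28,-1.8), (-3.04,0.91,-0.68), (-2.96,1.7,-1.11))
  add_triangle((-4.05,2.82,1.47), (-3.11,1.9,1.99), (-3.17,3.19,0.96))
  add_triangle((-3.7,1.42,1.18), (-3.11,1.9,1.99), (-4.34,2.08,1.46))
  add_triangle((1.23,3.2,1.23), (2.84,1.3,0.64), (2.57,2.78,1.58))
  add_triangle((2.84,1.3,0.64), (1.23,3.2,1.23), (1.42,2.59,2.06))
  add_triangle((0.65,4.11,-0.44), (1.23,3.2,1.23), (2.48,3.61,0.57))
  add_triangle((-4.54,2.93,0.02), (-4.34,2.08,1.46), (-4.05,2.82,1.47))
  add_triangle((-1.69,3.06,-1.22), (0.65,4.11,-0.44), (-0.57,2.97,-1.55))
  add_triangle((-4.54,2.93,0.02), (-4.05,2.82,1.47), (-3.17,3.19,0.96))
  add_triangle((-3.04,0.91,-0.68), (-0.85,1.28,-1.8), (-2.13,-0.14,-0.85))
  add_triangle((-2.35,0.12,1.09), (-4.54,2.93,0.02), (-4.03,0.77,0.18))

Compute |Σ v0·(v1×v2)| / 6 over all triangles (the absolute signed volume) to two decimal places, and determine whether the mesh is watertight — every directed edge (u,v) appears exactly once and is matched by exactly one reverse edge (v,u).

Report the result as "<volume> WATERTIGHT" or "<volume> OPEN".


38.20 OPEN

Per-triangle v0·(v1×v2)/6:
  t1: -1.1040
  t2: -0.3152
  t3: +0.0360
  t4: +0.4391
  t5: +1.8952
  t6: +2.3996
  t7: -2.1898
  t8: +0.2962
  t9: +0.6296
  t10: +0.7470
  t11: +0.7855
  t12: +0.7836
  t13: +2.7947
  t14: +0.4205
  t15: +0.7307
  t16: +1.0897
  t17: +1.1639
  t18: +2.0085
  t19: -0.0375
  t20: +0.7071
  t21: +0.5682
  t22: +1.0591
  t23: +1.4265
  t24: -1.7877
  t25: +0.9086
  t26: +3.5555
  t27: +9.2127
  t28: +0.9527
  t29: +0.4312
  t30: +0.5371
  t31: +0.2220
  t32: -0.5260
  t33: +1.2969
  t34: +1.5822
  t35: +1.0170
  t36: +1.1991
  t37: +1.1096
  t38: +0.8284
  t39: +1.3242
Σ = +38.1973 → |volume| = 38.20

Directed edges: 117 total; 3 unmatched, e.g. (-0.85,2.95,2.46)→(-3.11,1.9,1.99) → open.


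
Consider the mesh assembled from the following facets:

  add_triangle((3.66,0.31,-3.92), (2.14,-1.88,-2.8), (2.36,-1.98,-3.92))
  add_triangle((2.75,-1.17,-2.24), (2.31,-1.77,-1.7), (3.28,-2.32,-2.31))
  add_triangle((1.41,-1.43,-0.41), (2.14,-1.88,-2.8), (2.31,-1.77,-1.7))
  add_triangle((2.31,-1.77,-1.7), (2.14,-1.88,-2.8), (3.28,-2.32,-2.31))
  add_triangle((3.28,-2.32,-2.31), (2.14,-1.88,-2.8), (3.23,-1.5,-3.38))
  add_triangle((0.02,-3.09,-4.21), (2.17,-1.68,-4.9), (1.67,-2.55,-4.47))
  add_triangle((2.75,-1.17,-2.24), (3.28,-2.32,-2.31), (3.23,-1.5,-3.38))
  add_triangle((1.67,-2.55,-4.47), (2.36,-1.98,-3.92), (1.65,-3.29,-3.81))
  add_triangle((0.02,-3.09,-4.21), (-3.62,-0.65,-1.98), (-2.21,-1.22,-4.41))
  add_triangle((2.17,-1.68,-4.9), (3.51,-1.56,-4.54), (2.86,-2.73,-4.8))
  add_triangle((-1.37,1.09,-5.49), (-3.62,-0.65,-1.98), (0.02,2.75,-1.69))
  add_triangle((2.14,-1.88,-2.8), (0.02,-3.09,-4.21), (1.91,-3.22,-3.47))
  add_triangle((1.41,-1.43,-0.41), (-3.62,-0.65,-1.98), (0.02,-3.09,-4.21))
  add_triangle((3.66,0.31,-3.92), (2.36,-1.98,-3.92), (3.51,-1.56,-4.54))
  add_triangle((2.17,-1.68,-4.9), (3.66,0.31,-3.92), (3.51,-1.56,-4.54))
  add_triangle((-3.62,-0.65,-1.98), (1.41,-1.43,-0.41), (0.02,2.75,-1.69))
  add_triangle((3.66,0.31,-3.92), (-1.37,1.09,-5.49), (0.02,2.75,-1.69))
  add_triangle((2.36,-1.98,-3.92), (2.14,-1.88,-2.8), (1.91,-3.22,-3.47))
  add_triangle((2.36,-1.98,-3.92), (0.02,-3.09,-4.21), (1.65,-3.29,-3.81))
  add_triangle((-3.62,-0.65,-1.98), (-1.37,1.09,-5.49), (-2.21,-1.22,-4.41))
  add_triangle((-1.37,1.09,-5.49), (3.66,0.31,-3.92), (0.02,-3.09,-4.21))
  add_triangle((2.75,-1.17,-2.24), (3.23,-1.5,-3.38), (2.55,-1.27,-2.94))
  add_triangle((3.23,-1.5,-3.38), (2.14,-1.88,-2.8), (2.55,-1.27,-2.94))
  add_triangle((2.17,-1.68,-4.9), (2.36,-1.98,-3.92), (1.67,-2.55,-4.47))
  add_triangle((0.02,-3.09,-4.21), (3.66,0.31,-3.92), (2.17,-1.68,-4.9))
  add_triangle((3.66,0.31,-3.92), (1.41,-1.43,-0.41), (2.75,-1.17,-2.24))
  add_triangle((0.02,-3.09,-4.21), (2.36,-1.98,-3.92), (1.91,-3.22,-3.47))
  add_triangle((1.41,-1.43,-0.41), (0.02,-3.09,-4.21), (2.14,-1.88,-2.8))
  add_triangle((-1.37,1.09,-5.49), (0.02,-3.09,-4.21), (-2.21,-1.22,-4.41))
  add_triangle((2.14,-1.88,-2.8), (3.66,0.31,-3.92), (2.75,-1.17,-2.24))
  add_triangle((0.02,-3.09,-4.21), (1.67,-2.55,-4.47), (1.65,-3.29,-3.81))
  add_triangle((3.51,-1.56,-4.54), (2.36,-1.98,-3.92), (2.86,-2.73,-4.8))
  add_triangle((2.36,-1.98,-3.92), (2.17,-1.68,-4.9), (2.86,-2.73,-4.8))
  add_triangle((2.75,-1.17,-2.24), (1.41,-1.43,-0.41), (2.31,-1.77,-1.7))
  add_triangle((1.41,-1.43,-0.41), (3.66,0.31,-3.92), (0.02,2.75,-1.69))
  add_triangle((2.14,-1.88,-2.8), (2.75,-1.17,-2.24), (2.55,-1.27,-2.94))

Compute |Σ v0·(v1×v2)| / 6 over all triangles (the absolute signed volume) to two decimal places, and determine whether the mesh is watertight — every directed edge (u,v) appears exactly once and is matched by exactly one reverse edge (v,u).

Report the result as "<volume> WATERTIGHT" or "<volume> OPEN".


58.64 WATERTIGHT

Per-triangle v0·(v1×v2)/6:
  t1: +1.0752
  t2: -0.0536
  t3: +0.2230
  t4: +0.0815
  t5: +0.7759
  t6: +1.1163
  t7: +0.3382
  t8: +0.7881
  t9: +3.8786
  t10: +1.3257
  t11: +6.4842
  t12: -1.2371
  t13: +2.0817
  t14: -0.5394
  t15: +2.0308
  t16: -3.6846
  t17: +10.4362
  t18: +0.4900
  t19: -1.8382
  t20: +4.9348
  t21: +16.2025
  t22: -0.0138
  t23: +0.1037
  t24: +0.6793
  t25: -0.0958
  t26: +0.2748
  t27: +2.2978
  t28: +1.8578
  t29: +6.0383
  t30: +1.3216
  t31: +1.4079
  t32: -0.1408
  t33: -0.1712
  t34: +0.1974
  t35: +0.2673
  t36: -0.2938
Σ = +58.6405 → |volume| = 58.64

Directed edges: 108 total, each appears once with its reverse present → watertight.


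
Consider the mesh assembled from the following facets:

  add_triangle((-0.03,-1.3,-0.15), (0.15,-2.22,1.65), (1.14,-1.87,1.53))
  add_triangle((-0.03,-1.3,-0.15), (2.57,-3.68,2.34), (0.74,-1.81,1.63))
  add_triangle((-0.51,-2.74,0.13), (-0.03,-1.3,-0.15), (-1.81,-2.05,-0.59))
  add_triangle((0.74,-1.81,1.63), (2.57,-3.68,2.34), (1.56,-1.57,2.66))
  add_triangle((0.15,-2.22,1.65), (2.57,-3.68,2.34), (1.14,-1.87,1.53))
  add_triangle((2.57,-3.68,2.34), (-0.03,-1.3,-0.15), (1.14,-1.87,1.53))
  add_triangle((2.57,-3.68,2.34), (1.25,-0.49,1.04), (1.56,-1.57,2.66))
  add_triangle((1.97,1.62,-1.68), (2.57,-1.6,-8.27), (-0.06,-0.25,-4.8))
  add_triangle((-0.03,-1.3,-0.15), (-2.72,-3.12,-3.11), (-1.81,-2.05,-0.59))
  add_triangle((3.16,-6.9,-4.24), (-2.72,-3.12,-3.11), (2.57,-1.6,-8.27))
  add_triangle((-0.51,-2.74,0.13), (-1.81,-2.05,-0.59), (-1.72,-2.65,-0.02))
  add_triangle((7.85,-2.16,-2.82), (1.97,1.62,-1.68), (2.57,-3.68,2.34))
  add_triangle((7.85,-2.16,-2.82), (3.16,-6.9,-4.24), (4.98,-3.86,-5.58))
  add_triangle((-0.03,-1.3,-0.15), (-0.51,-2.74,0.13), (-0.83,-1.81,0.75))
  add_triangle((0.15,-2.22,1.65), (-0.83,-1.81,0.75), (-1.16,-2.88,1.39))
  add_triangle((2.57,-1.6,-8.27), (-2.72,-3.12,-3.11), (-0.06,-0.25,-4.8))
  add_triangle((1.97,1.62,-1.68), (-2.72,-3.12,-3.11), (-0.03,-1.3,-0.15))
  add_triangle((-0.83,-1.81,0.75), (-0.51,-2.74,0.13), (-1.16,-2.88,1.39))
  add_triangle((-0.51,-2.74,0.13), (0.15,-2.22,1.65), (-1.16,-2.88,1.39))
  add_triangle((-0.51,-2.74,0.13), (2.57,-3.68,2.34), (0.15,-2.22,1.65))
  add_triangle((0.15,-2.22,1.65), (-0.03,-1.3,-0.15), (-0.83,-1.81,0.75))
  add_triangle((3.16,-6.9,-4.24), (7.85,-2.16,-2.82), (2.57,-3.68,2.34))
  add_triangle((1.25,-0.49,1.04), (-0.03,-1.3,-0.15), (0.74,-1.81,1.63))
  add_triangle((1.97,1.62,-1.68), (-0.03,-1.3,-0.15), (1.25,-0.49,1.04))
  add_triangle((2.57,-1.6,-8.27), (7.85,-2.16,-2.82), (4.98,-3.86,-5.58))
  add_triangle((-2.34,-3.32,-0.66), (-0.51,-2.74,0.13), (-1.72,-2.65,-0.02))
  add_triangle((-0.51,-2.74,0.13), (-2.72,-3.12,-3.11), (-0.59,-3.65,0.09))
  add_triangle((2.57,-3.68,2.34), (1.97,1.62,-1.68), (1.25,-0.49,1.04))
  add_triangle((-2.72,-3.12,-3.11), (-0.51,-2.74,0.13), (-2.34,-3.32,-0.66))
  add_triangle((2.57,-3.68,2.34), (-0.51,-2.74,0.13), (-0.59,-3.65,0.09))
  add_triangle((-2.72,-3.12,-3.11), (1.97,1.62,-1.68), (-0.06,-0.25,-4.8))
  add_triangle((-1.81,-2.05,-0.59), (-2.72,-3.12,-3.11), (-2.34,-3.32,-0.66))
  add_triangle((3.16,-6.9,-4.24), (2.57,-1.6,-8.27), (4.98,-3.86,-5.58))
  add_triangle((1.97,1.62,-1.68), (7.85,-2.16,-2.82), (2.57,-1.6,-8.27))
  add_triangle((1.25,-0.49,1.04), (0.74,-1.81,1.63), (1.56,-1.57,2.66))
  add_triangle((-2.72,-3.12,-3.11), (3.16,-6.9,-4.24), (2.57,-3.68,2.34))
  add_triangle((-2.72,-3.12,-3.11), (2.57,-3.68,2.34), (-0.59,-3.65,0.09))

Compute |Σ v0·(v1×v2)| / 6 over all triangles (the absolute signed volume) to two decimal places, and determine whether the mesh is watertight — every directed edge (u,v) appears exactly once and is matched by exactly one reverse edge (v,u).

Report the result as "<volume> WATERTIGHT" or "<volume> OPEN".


Per-triangle v0·(v1×v2)/6:
  t1: -0.4125
  t2: +0.5895
  t3: -0.2046
  t4: +0.6703
  t5: +0.2686
  t6: -0.2955
  t7: +0.7181
  t8: +5.5142
  t9: -0.8475
  t10: +37.2870
  t11: -0.2900
  t12: +5.4490
  t13: +19.7971
  t14: -0.0166
  t15: -0.0339
  t16: +8.8343
  t17: -2.2226
  t18: +0.0930
  t19: +0.7625
  t20: +1.7391
  t21: -0.3673
  t22: +37.8227
  t23: -0.3168
  t24: -0.9694
  t25: +19.5027
  t26: +0.3434
  t27: +0.2142
  t28: +1.7474
  t29: +1.7635
  t30: +0.2120
  t31: -1.0491
  t32: +0.4504
  t33: +20.1399
  t34: +21.9176
  t35: -0.2288
  t36: +20.7404
  t37: +3.1040
Σ = +202.4263 → |volume| = 202.43

Directed edges: 111 total; 3 unmatched, e.g. (-1.81,-2.05,-0.59)→(-1.72,-2.65,-0.02) → open.

202.43 OPEN


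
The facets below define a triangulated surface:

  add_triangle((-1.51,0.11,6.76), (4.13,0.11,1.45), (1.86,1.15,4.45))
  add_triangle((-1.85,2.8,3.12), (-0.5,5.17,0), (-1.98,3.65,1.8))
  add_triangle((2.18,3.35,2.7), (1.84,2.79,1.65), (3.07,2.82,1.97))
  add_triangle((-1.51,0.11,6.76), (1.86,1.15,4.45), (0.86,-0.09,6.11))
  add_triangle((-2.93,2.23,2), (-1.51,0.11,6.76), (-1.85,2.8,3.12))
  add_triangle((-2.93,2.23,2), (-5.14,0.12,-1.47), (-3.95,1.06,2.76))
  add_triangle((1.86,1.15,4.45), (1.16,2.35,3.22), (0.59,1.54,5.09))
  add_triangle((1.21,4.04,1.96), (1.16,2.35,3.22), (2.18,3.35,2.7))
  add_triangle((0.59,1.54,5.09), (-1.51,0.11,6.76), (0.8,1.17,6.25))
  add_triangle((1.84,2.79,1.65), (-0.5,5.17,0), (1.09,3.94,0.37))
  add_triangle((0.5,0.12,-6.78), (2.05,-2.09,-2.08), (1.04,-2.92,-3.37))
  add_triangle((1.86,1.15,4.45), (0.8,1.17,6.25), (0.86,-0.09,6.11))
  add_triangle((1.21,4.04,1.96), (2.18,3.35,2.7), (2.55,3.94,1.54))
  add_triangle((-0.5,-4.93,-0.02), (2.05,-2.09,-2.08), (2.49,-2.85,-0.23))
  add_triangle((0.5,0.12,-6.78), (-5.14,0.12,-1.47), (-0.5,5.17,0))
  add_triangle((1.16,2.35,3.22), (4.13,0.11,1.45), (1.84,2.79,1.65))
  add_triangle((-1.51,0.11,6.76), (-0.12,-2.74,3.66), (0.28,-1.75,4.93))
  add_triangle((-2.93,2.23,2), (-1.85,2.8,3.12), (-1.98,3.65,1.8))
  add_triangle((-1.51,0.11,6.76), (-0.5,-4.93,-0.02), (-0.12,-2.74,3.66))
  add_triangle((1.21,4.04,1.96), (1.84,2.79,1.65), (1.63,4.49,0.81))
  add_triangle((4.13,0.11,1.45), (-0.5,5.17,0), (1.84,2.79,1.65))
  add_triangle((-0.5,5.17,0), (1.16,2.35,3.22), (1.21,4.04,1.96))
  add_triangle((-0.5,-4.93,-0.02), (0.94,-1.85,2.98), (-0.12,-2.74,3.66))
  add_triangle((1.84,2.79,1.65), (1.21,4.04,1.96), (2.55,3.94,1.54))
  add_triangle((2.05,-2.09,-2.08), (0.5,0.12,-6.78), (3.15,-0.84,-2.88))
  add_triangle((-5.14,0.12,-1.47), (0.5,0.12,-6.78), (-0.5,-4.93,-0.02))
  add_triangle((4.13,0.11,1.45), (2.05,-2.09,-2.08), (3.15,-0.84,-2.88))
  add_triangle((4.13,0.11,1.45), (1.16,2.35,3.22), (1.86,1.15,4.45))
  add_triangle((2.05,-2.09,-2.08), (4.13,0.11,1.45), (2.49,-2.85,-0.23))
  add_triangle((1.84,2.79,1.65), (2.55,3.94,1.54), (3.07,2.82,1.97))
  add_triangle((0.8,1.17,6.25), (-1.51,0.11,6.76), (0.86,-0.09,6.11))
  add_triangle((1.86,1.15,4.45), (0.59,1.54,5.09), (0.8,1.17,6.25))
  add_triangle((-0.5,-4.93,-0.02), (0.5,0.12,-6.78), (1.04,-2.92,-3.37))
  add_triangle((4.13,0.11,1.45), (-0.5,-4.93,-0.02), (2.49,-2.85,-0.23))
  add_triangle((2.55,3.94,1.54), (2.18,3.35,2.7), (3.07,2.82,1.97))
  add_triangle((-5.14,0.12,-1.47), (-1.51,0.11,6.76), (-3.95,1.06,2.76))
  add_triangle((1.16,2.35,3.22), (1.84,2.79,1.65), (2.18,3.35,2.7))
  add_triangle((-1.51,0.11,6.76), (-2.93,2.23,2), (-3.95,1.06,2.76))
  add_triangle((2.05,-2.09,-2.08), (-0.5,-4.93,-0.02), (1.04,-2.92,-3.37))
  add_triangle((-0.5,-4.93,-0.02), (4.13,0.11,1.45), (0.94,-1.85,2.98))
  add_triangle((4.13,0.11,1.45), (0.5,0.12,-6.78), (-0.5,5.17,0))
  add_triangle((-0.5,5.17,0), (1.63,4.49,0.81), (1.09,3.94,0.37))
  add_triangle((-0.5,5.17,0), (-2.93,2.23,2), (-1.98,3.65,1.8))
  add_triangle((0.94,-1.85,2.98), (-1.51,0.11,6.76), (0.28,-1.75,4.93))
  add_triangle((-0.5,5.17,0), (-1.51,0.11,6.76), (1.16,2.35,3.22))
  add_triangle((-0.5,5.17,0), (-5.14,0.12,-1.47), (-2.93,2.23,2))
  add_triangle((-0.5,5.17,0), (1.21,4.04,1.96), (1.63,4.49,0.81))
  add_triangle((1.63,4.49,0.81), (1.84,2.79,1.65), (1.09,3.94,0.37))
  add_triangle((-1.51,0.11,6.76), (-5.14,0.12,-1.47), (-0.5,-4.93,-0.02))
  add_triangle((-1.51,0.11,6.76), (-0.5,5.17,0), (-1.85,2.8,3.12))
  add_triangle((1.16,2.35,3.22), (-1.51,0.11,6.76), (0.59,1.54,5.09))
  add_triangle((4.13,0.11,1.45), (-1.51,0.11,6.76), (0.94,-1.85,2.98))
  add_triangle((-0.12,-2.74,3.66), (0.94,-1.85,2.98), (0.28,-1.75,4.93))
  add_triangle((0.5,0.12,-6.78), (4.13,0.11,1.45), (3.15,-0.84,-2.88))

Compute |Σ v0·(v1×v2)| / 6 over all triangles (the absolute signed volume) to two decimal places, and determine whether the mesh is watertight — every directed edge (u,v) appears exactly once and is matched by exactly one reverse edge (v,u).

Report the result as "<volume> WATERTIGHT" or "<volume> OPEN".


272.40 WATERTIGHT

Per-triangle v0·(v1×v2)/6:
  t1: +5.1296
  t2: +1.9247
  t3: -0.4086
  t4: -3.3102
  t5: +4.8370
  t6: +4.8499
  t7: +1.6999
  t8: +1.3178
  t9: +1.5268
  t10: -1.4188
  t11: +4.4837
  t12: +1.6841
  t13: +1.2857
  t14: +4.3242
  t15: +30.6086
  t16: +3.7041
  t17: +2.9183
  t18: +1.6387
  t19: +5.4654
  t20: +0.9823
  t21: +3.2509
  t22: +2.0984
  t23: +3.0138
  t24: -0.5247
  t25: +5.1505
  t26: +29.2937
  t27: +4.1035
  t28: +3.9306
  t29: +3.9901
  t30: -0.4378
  t31: +3.1465
  t32: +0.8095
  t33: +6.0980
  t34: +4.0492
  t35: +1.1300
  t36: +5.7135
  t37: -0.1053
  t38: +5.4130
  t39: +3.9672
  t40: +8.7676
  t41: +24.8292
  t42: +0.3686
  t43: +1.4061
  t44: +0.3565
  t45: +12.2408
  t46: +12.2760
  t47: +2.3690
  t48: -0.0811
  t49: +30.4536
  t50: +5.1678
  t51: +1.3852
  t52: +9.6830
  t53: +1.1259
  t54: +4.7161
Σ = +272.3982 → |volume| = 272.40

Directed edges: 162 total, each appears once with its reverse present → watertight.


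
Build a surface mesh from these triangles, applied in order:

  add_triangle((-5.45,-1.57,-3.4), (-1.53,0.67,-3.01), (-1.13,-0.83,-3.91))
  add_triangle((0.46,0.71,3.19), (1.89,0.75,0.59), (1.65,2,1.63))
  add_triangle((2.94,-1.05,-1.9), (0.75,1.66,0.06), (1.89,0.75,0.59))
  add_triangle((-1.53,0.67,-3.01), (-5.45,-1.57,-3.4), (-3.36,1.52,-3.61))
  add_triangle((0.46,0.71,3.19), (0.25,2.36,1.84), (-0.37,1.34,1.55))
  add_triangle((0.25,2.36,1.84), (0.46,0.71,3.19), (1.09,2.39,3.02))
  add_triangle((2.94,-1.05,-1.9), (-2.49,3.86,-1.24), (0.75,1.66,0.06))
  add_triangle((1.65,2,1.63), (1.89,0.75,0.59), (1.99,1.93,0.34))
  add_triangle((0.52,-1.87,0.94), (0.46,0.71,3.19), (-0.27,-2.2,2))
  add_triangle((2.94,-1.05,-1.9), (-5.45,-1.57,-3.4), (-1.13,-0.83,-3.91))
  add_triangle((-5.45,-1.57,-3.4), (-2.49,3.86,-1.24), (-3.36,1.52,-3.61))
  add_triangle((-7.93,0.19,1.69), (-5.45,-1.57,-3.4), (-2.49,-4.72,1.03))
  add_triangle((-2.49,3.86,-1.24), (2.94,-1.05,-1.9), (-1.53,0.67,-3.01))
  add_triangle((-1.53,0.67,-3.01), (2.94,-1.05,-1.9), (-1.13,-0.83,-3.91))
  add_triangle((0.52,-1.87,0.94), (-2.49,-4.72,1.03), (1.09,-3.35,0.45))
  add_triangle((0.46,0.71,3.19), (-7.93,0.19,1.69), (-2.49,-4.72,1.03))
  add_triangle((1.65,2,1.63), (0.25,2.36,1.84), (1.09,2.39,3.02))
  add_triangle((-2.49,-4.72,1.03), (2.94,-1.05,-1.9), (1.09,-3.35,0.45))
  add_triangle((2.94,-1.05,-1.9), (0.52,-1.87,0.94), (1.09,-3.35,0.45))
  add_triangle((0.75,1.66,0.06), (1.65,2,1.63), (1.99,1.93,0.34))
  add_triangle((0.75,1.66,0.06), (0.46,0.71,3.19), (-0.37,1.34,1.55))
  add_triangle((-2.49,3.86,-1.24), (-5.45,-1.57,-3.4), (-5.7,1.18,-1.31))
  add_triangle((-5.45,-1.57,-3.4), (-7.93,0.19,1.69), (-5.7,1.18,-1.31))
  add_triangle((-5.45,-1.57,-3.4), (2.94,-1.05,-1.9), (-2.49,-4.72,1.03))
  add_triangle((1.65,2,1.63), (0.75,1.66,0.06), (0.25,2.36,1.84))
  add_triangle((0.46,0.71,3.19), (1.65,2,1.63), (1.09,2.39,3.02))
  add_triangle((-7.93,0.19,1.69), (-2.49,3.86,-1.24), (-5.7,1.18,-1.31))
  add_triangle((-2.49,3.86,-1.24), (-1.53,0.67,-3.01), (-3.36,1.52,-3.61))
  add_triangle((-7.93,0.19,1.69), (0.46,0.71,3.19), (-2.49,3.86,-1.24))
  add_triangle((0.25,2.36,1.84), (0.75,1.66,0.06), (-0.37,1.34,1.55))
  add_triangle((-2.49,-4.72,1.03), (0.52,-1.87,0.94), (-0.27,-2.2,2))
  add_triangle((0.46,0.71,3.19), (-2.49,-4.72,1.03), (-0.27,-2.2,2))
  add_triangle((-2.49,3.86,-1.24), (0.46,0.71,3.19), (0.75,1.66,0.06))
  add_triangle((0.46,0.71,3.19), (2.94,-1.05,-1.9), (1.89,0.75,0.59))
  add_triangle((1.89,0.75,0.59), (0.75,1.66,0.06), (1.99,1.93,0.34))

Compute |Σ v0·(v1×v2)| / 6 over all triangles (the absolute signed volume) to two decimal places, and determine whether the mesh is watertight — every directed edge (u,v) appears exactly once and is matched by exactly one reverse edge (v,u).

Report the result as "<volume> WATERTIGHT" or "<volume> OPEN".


Per-triangle v0·(v1×v2)/6:
  t1: +4.1756
  t2: +1.1057
  t3: +1.3308
  t4: +3.1178
  t5: +0.6074
  t6: +0.6927
  t7: +3.4844
  t8: +0.5196
  t9: +1.1580
  t10: +3.8114
  t11: +7.0024
  t12: +29.9377
  t13: +5.6483
  t14: +2.6980
  t15: +1.5287
  t16: +21.2467
  t17: +0.6310
  t18: +4.0132
  t19: +0.8985
  t20: +0.4260
  t21: -0.9118
  t22: +8.5347
  t23: +11.9652
  t24: +18.0278
  t25: +0.7141
  t26: +0.7226
  t27: +10.2394
  t28: +2.0735
  t29: +18.2024
  t30: +0.1344
  t31: +1.4286
  t32: +2.2413
  t33: +3.6536
  t34: +1.6590
  t35: -0.0581
Σ = +172.6607 → |volume| = 172.66

Directed edges: 105 total; 3 unmatched, e.g. (0.52,-1.87,0.94)→(0.46,0.71,3.19) → open.

172.66 OPEN
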